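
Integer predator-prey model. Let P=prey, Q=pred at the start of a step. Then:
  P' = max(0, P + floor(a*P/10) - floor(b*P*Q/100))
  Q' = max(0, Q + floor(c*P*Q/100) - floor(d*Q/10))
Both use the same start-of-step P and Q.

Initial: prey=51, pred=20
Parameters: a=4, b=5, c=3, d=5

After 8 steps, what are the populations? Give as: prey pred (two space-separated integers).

Step 1: prey: 51+20-51=20; pred: 20+30-10=40
Step 2: prey: 20+8-40=0; pred: 40+24-20=44
Step 3: prey: 0+0-0=0; pred: 44+0-22=22
Step 4: prey: 0+0-0=0; pred: 22+0-11=11
Step 5: prey: 0+0-0=0; pred: 11+0-5=6
Step 6: prey: 0+0-0=0; pred: 6+0-3=3
Step 7: prey: 0+0-0=0; pred: 3+0-1=2
Step 8: prey: 0+0-0=0; pred: 2+0-1=1

Answer: 0 1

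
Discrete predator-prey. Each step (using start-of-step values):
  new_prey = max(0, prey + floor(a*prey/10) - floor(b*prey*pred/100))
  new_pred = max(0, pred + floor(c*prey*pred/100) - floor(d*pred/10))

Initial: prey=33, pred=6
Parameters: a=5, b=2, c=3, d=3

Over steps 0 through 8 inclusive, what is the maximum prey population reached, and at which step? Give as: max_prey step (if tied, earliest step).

Step 1: prey: 33+16-3=46; pred: 6+5-1=10
Step 2: prey: 46+23-9=60; pred: 10+13-3=20
Step 3: prey: 60+30-24=66; pred: 20+36-6=50
Step 4: prey: 66+33-66=33; pred: 50+99-15=134
Step 5: prey: 33+16-88=0; pred: 134+132-40=226
Step 6: prey: 0+0-0=0; pred: 226+0-67=159
Step 7: prey: 0+0-0=0; pred: 159+0-47=112
Step 8: prey: 0+0-0=0; pred: 112+0-33=79
Max prey = 66 at step 3

Answer: 66 3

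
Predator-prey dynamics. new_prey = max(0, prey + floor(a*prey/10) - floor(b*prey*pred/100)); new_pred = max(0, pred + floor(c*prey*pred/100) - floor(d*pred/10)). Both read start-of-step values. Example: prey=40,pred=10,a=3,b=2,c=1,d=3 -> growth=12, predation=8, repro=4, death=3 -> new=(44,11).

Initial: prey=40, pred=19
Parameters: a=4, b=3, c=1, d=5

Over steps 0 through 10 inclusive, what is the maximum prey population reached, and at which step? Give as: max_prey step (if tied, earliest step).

Step 1: prey: 40+16-22=34; pred: 19+7-9=17
Step 2: prey: 34+13-17=30; pred: 17+5-8=14
Step 3: prey: 30+12-12=30; pred: 14+4-7=11
Step 4: prey: 30+12-9=33; pred: 11+3-5=9
Step 5: prey: 33+13-8=38; pred: 9+2-4=7
Step 6: prey: 38+15-7=46; pred: 7+2-3=6
Step 7: prey: 46+18-8=56; pred: 6+2-3=5
Step 8: prey: 56+22-8=70; pred: 5+2-2=5
Step 9: prey: 70+28-10=88; pred: 5+3-2=6
Step 10: prey: 88+35-15=108; pred: 6+5-3=8
Max prey = 108 at step 10

Answer: 108 10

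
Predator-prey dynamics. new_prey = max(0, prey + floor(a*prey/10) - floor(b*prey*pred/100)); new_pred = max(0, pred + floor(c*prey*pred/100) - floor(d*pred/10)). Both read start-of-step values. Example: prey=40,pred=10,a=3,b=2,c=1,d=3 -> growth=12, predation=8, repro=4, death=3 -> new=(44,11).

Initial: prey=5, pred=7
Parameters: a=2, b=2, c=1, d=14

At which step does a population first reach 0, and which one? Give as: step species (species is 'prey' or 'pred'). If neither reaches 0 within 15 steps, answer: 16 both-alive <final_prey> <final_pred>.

Answer: 1 pred

Derivation:
Step 1: prey: 5+1-0=6; pred: 7+0-9=0
First extinction: pred at step 1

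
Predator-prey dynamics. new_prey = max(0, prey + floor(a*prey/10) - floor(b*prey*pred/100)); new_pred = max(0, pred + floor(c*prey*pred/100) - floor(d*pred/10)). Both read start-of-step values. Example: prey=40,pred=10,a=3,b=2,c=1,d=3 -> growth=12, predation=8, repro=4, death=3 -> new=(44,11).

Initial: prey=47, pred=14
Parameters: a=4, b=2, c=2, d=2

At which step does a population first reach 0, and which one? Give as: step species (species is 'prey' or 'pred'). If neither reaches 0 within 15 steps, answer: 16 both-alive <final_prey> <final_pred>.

Step 1: prey: 47+18-13=52; pred: 14+13-2=25
Step 2: prey: 52+20-26=46; pred: 25+26-5=46
Step 3: prey: 46+18-42=22; pred: 46+42-9=79
Step 4: prey: 22+8-34=0; pred: 79+34-15=98
First extinction: prey at step 4

Answer: 4 prey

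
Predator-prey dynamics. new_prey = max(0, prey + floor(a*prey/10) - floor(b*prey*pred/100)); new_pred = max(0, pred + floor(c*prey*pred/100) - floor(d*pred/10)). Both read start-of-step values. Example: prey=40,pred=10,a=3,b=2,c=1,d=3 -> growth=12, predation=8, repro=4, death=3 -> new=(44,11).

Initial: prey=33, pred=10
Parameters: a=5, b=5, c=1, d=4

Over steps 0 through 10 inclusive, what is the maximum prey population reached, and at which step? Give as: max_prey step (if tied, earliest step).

Answer: 59 7

Derivation:
Step 1: prey: 33+16-16=33; pred: 10+3-4=9
Step 2: prey: 33+16-14=35; pred: 9+2-3=8
Step 3: prey: 35+17-14=38; pred: 8+2-3=7
Step 4: prey: 38+19-13=44; pred: 7+2-2=7
Step 5: prey: 44+22-15=51; pred: 7+3-2=8
Step 6: prey: 51+25-20=56; pred: 8+4-3=9
Step 7: prey: 56+28-25=59; pred: 9+5-3=11
Step 8: prey: 59+29-32=56; pred: 11+6-4=13
Step 9: prey: 56+28-36=48; pred: 13+7-5=15
Step 10: prey: 48+24-36=36; pred: 15+7-6=16
Max prey = 59 at step 7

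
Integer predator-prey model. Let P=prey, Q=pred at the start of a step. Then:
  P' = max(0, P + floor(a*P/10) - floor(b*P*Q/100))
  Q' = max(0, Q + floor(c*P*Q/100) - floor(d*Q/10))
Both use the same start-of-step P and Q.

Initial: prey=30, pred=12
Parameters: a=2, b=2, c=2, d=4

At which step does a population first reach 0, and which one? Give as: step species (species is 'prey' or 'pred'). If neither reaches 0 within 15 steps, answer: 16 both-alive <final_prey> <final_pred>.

Answer: 16 both-alive 15 4

Derivation:
Step 1: prey: 30+6-7=29; pred: 12+7-4=15
Step 2: prey: 29+5-8=26; pred: 15+8-6=17
Step 3: prey: 26+5-8=23; pred: 17+8-6=19
Step 4: prey: 23+4-8=19; pred: 19+8-7=20
Step 5: prey: 19+3-7=15; pred: 20+7-8=19
Step 6: prey: 15+3-5=13; pred: 19+5-7=17
Step 7: prey: 13+2-4=11; pred: 17+4-6=15
Step 8: prey: 11+2-3=10; pred: 15+3-6=12
Step 9: prey: 10+2-2=10; pred: 12+2-4=10
Step 10: prey: 10+2-2=10; pred: 10+2-4=8
Step 11: prey: 10+2-1=11; pred: 8+1-3=6
Step 12: prey: 11+2-1=12; pred: 6+1-2=5
Step 13: prey: 12+2-1=13; pred: 5+1-2=4
Step 14: prey: 13+2-1=14; pred: 4+1-1=4
Step 15: prey: 14+2-1=15; pred: 4+1-1=4
No extinction within 15 steps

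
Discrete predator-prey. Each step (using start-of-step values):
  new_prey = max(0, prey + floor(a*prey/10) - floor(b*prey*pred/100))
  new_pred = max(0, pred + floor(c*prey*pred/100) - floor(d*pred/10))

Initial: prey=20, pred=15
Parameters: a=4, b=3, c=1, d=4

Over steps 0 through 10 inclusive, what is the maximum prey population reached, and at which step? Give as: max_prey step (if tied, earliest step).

Answer: 98 10

Derivation:
Step 1: prey: 20+8-9=19; pred: 15+3-6=12
Step 2: prey: 19+7-6=20; pred: 12+2-4=10
Step 3: prey: 20+8-6=22; pred: 10+2-4=8
Step 4: prey: 22+8-5=25; pred: 8+1-3=6
Step 5: prey: 25+10-4=31; pred: 6+1-2=5
Step 6: prey: 31+12-4=39; pred: 5+1-2=4
Step 7: prey: 39+15-4=50; pred: 4+1-1=4
Step 8: prey: 50+20-6=64; pred: 4+2-1=5
Step 9: prey: 64+25-9=80; pred: 5+3-2=6
Step 10: prey: 80+32-14=98; pred: 6+4-2=8
Max prey = 98 at step 10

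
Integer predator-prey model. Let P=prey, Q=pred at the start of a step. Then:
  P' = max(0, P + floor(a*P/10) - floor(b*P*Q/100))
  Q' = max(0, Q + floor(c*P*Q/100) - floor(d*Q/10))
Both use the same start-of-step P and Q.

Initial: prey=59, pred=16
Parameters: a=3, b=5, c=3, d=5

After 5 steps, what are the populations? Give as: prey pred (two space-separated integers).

Answer: 0 7

Derivation:
Step 1: prey: 59+17-47=29; pred: 16+28-8=36
Step 2: prey: 29+8-52=0; pred: 36+31-18=49
Step 3: prey: 0+0-0=0; pred: 49+0-24=25
Step 4: prey: 0+0-0=0; pred: 25+0-12=13
Step 5: prey: 0+0-0=0; pred: 13+0-6=7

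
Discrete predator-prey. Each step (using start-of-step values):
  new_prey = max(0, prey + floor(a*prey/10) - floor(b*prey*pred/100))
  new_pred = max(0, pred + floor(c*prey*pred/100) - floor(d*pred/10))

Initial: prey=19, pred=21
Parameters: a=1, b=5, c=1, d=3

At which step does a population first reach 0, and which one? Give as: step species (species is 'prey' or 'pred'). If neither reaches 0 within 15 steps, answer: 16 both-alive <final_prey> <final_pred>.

Answer: 16 both-alive 1 3

Derivation:
Step 1: prey: 19+1-19=1; pred: 21+3-6=18
Step 2: prey: 1+0-0=1; pred: 18+0-5=13
Step 3: prey: 1+0-0=1; pred: 13+0-3=10
Step 4: prey: 1+0-0=1; pred: 10+0-3=7
Step 5: prey: 1+0-0=1; pred: 7+0-2=5
Step 6: prey: 1+0-0=1; pred: 5+0-1=4
Step 7: prey: 1+0-0=1; pred: 4+0-1=3
Step 8: prey: 1+0-0=1; pred: 3+0-0=3
Steps 9-15: state stable at prey=1, pred=3 (no change)
No extinction within 15 steps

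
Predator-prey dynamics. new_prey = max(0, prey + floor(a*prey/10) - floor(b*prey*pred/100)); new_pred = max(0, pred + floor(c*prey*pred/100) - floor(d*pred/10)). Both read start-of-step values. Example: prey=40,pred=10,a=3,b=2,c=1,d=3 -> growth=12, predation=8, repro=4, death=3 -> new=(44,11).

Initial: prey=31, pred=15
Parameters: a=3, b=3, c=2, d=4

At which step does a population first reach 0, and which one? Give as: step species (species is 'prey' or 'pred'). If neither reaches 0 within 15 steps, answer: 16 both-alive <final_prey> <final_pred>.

Answer: 16 both-alive 31 3

Derivation:
Step 1: prey: 31+9-13=27; pred: 15+9-6=18
Step 2: prey: 27+8-14=21; pred: 18+9-7=20
Step 3: prey: 21+6-12=15; pred: 20+8-8=20
Step 4: prey: 15+4-9=10; pred: 20+6-8=18
Step 5: prey: 10+3-5=8; pred: 18+3-7=14
Step 6: prey: 8+2-3=7; pred: 14+2-5=11
Step 7: prey: 7+2-2=7; pred: 11+1-4=8
Step 8: prey: 7+2-1=8; pred: 8+1-3=6
Step 9: prey: 8+2-1=9; pred: 6+0-2=4
Step 10: prey: 9+2-1=10; pred: 4+0-1=3
Step 11: prey: 10+3-0=13; pred: 3+0-1=2
Step 12: prey: 13+3-0=16; pred: 2+0-0=2
Step 13: prey: 16+4-0=20; pred: 2+0-0=2
Step 14: prey: 20+6-1=25; pred: 2+0-0=2
Step 15: prey: 25+7-1=31; pred: 2+1-0=3
No extinction within 15 steps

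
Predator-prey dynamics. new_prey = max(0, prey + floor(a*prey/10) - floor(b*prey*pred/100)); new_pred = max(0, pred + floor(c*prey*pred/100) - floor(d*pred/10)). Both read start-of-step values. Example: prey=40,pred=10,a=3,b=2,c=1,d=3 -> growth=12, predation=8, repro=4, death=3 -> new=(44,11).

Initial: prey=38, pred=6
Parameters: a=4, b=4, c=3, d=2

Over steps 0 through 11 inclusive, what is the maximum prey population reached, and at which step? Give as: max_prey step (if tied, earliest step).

Answer: 44 1

Derivation:
Step 1: prey: 38+15-9=44; pred: 6+6-1=11
Step 2: prey: 44+17-19=42; pred: 11+14-2=23
Step 3: prey: 42+16-38=20; pred: 23+28-4=47
Step 4: prey: 20+8-37=0; pred: 47+28-9=66
Step 5: prey: 0+0-0=0; pred: 66+0-13=53
Step 6: prey: 0+0-0=0; pred: 53+0-10=43
Step 7: prey: 0+0-0=0; pred: 43+0-8=35
Step 8: prey: 0+0-0=0; pred: 35+0-7=28
Step 9: prey: 0+0-0=0; pred: 28+0-5=23
Step 10: prey: 0+0-0=0; pred: 23+0-4=19
Step 11: prey: 0+0-0=0; pred: 19+0-3=16
Max prey = 44 at step 1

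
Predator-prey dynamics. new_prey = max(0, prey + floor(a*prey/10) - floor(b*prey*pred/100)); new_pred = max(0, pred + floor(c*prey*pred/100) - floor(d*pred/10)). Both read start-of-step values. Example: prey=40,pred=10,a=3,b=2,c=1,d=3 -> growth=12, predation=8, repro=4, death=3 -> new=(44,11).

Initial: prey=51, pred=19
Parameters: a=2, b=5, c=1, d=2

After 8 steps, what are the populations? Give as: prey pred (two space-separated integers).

Answer: 0 8

Derivation:
Step 1: prey: 51+10-48=13; pred: 19+9-3=25
Step 2: prey: 13+2-16=0; pred: 25+3-5=23
Step 3: prey: 0+0-0=0; pred: 23+0-4=19
Step 4: prey: 0+0-0=0; pred: 19+0-3=16
Step 5: prey: 0+0-0=0; pred: 16+0-3=13
Step 6: prey: 0+0-0=0; pred: 13+0-2=11
Step 7: prey: 0+0-0=0; pred: 11+0-2=9
Step 8: prey: 0+0-0=0; pred: 9+0-1=8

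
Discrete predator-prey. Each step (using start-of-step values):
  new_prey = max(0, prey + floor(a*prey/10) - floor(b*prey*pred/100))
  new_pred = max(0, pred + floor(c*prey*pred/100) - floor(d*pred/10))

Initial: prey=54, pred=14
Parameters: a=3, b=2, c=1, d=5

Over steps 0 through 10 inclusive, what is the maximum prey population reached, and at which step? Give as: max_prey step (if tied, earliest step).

Step 1: prey: 54+16-15=55; pred: 14+7-7=14
Step 2: prey: 55+16-15=56; pred: 14+7-7=14
Step 3: prey: 56+16-15=57; pred: 14+7-7=14
Step 4: prey: 57+17-15=59; pred: 14+7-7=14
Step 5: prey: 59+17-16=60; pred: 14+8-7=15
Step 6: prey: 60+18-18=60; pred: 15+9-7=17
Step 7: prey: 60+18-20=58; pred: 17+10-8=19
Step 8: prey: 58+17-22=53; pred: 19+11-9=21
Step 9: prey: 53+15-22=46; pred: 21+11-10=22
Step 10: prey: 46+13-20=39; pred: 22+10-11=21
Max prey = 60 at step 5

Answer: 60 5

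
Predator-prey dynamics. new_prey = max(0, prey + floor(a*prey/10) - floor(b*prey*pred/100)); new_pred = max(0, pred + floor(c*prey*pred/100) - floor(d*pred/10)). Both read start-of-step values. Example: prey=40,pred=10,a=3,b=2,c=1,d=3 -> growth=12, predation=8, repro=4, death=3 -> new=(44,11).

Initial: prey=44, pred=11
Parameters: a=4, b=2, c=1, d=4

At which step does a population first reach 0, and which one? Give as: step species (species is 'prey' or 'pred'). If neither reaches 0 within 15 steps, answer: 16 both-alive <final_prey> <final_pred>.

Answer: 16 both-alive 11 3

Derivation:
Step 1: prey: 44+17-9=52; pred: 11+4-4=11
Step 2: prey: 52+20-11=61; pred: 11+5-4=12
Step 3: prey: 61+24-14=71; pred: 12+7-4=15
Step 4: prey: 71+28-21=78; pred: 15+10-6=19
Step 5: prey: 78+31-29=80; pred: 19+14-7=26
Step 6: prey: 80+32-41=71; pred: 26+20-10=36
Step 7: prey: 71+28-51=48; pred: 36+25-14=47
Step 8: prey: 48+19-45=22; pred: 47+22-18=51
Step 9: prey: 22+8-22=8; pred: 51+11-20=42
Step 10: prey: 8+3-6=5; pred: 42+3-16=29
Step 11: prey: 5+2-2=5; pred: 29+1-11=19
Step 12: prey: 5+2-1=6; pred: 19+0-7=12
Step 13: prey: 6+2-1=7; pred: 12+0-4=8
Step 14: prey: 7+2-1=8; pred: 8+0-3=5
Step 15: prey: 8+3-0=11; pred: 5+0-2=3
No extinction within 15 steps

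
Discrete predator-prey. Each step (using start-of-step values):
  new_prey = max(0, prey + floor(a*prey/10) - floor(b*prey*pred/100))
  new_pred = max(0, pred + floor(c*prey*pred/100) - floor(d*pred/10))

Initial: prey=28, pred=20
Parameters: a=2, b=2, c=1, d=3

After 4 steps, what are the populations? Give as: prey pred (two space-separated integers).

Answer: 14 14

Derivation:
Step 1: prey: 28+5-11=22; pred: 20+5-6=19
Step 2: prey: 22+4-8=18; pred: 19+4-5=18
Step 3: prey: 18+3-6=15; pred: 18+3-5=16
Step 4: prey: 15+3-4=14; pred: 16+2-4=14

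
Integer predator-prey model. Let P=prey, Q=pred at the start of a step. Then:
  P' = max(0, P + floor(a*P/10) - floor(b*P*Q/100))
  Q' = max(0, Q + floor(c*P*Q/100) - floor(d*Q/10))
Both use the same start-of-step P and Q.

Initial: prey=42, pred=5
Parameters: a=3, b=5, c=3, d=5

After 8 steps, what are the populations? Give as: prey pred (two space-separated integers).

Step 1: prey: 42+12-10=44; pred: 5+6-2=9
Step 2: prey: 44+13-19=38; pred: 9+11-4=16
Step 3: prey: 38+11-30=19; pred: 16+18-8=26
Step 4: prey: 19+5-24=0; pred: 26+14-13=27
Step 5: prey: 0+0-0=0; pred: 27+0-13=14
Step 6: prey: 0+0-0=0; pred: 14+0-7=7
Step 7: prey: 0+0-0=0; pred: 7+0-3=4
Step 8: prey: 0+0-0=0; pred: 4+0-2=2

Answer: 0 2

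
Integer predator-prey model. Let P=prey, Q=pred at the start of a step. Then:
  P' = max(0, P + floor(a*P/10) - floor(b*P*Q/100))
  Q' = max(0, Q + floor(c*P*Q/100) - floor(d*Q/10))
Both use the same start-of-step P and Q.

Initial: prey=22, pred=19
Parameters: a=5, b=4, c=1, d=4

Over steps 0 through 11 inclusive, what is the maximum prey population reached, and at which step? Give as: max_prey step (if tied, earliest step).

Step 1: prey: 22+11-16=17; pred: 19+4-7=16
Step 2: prey: 17+8-10=15; pred: 16+2-6=12
Step 3: prey: 15+7-7=15; pred: 12+1-4=9
Step 4: prey: 15+7-5=17; pred: 9+1-3=7
Step 5: prey: 17+8-4=21; pred: 7+1-2=6
Step 6: prey: 21+10-5=26; pred: 6+1-2=5
Step 7: prey: 26+13-5=34; pred: 5+1-2=4
Step 8: prey: 34+17-5=46; pred: 4+1-1=4
Step 9: prey: 46+23-7=62; pred: 4+1-1=4
Step 10: prey: 62+31-9=84; pred: 4+2-1=5
Step 11: prey: 84+42-16=110; pred: 5+4-2=7
Max prey = 110 at step 11

Answer: 110 11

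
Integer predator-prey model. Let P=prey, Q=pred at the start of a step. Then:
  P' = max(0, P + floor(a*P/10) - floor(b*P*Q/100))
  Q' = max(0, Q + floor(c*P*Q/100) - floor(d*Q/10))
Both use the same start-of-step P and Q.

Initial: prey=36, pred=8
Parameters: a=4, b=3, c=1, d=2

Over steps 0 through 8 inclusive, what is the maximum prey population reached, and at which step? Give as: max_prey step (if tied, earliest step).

Step 1: prey: 36+14-8=42; pred: 8+2-1=9
Step 2: prey: 42+16-11=47; pred: 9+3-1=11
Step 3: prey: 47+18-15=50; pred: 11+5-2=14
Step 4: prey: 50+20-21=49; pred: 14+7-2=19
Step 5: prey: 49+19-27=41; pred: 19+9-3=25
Step 6: prey: 41+16-30=27; pred: 25+10-5=30
Step 7: prey: 27+10-24=13; pred: 30+8-6=32
Step 8: prey: 13+5-12=6; pred: 32+4-6=30
Max prey = 50 at step 3

Answer: 50 3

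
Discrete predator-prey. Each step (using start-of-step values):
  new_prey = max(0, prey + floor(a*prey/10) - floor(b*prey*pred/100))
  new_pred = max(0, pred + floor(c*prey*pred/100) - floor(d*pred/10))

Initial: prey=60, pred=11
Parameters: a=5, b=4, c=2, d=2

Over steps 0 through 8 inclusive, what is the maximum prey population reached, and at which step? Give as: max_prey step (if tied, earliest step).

Answer: 64 1

Derivation:
Step 1: prey: 60+30-26=64; pred: 11+13-2=22
Step 2: prey: 64+32-56=40; pred: 22+28-4=46
Step 3: prey: 40+20-73=0; pred: 46+36-9=73
Step 4: prey: 0+0-0=0; pred: 73+0-14=59
Step 5: prey: 0+0-0=0; pred: 59+0-11=48
Step 6: prey: 0+0-0=0; pred: 48+0-9=39
Step 7: prey: 0+0-0=0; pred: 39+0-7=32
Step 8: prey: 0+0-0=0; pred: 32+0-6=26
Max prey = 64 at step 1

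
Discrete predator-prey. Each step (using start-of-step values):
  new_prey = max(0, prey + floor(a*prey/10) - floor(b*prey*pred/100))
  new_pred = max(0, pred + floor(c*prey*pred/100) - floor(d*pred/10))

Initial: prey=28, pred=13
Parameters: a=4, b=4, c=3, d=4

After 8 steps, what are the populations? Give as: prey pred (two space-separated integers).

Answer: 1 4

Derivation:
Step 1: prey: 28+11-14=25; pred: 13+10-5=18
Step 2: prey: 25+10-18=17; pred: 18+13-7=24
Step 3: prey: 17+6-16=7; pred: 24+12-9=27
Step 4: prey: 7+2-7=2; pred: 27+5-10=22
Step 5: prey: 2+0-1=1; pred: 22+1-8=15
Step 6: prey: 1+0-0=1; pred: 15+0-6=9
Step 7: prey: 1+0-0=1; pred: 9+0-3=6
Step 8: prey: 1+0-0=1; pred: 6+0-2=4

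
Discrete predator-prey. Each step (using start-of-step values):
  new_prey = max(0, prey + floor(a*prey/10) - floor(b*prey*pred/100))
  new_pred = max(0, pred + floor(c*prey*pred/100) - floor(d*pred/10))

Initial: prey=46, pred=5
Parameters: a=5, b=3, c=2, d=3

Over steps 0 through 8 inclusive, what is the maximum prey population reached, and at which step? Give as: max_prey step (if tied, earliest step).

Step 1: prey: 46+23-6=63; pred: 5+4-1=8
Step 2: prey: 63+31-15=79; pred: 8+10-2=16
Step 3: prey: 79+39-37=81; pred: 16+25-4=37
Step 4: prey: 81+40-89=32; pred: 37+59-11=85
Step 5: prey: 32+16-81=0; pred: 85+54-25=114
Step 6: prey: 0+0-0=0; pred: 114+0-34=80
Step 7: prey: 0+0-0=0; pred: 80+0-24=56
Step 8: prey: 0+0-0=0; pred: 56+0-16=40
Max prey = 81 at step 3

Answer: 81 3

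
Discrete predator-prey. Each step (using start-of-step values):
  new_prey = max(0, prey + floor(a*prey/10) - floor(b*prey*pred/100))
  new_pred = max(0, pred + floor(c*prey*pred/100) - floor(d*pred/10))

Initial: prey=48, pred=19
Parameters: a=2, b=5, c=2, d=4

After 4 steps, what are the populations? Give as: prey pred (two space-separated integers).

Step 1: prey: 48+9-45=12; pred: 19+18-7=30
Step 2: prey: 12+2-18=0; pred: 30+7-12=25
Step 3: prey: 0+0-0=0; pred: 25+0-10=15
Step 4: prey: 0+0-0=0; pred: 15+0-6=9

Answer: 0 9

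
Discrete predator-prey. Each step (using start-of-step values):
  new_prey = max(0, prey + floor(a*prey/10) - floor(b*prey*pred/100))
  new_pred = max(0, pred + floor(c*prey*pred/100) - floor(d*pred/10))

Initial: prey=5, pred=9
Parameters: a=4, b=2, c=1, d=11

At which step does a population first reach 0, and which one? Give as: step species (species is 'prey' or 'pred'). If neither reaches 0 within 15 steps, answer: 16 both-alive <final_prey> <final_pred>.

Answer: 1 pred

Derivation:
Step 1: prey: 5+2-0=7; pred: 9+0-9=0
First extinction: pred at step 1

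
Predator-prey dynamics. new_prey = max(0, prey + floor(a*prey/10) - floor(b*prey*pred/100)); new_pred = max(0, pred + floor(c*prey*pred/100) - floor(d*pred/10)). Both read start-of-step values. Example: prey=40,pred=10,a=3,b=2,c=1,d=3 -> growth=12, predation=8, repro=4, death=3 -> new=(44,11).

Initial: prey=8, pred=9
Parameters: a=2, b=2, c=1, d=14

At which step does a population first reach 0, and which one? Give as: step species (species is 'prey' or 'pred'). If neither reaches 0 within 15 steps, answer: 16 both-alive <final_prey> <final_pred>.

Step 1: prey: 8+1-1=8; pred: 9+0-12=0
First extinction: pred at step 1

Answer: 1 pred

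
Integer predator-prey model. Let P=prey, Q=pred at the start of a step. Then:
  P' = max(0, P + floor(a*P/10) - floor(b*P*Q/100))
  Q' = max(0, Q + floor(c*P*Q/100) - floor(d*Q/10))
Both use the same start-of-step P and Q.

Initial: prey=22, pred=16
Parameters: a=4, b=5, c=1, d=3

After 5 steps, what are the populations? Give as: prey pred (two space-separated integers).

Answer: 6 5

Derivation:
Step 1: prey: 22+8-17=13; pred: 16+3-4=15
Step 2: prey: 13+5-9=9; pred: 15+1-4=12
Step 3: prey: 9+3-5=7; pred: 12+1-3=10
Step 4: prey: 7+2-3=6; pred: 10+0-3=7
Step 5: prey: 6+2-2=6; pred: 7+0-2=5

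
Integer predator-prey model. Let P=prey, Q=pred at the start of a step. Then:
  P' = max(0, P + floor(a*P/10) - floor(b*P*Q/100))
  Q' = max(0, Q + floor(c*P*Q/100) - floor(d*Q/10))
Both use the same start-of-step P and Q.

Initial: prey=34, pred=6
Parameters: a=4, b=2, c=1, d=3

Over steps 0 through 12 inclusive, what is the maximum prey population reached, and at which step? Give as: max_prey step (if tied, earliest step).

Answer: 92 5

Derivation:
Step 1: prey: 34+13-4=43; pred: 6+2-1=7
Step 2: prey: 43+17-6=54; pred: 7+3-2=8
Step 3: prey: 54+21-8=67; pred: 8+4-2=10
Step 4: prey: 67+26-13=80; pred: 10+6-3=13
Step 5: prey: 80+32-20=92; pred: 13+10-3=20
Step 6: prey: 92+36-36=92; pred: 20+18-6=32
Step 7: prey: 92+36-58=70; pred: 32+29-9=52
Step 8: prey: 70+28-72=26; pred: 52+36-15=73
Step 9: prey: 26+10-37=0; pred: 73+18-21=70
Step 10: prey: 0+0-0=0; pred: 70+0-21=49
Step 11: prey: 0+0-0=0; pred: 49+0-14=35
Step 12: prey: 0+0-0=0; pred: 35+0-10=25
Max prey = 92 at step 5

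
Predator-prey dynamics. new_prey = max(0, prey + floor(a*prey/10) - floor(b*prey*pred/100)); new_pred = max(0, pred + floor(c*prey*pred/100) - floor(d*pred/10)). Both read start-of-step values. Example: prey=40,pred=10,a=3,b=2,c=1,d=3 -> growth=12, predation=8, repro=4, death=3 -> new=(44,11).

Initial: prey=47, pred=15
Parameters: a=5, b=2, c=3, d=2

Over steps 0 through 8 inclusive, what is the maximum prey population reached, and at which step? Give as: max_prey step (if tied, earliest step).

Answer: 56 1

Derivation:
Step 1: prey: 47+23-14=56; pred: 15+21-3=33
Step 2: prey: 56+28-36=48; pred: 33+55-6=82
Step 3: prey: 48+24-78=0; pred: 82+118-16=184
Step 4: prey: 0+0-0=0; pred: 184+0-36=148
Step 5: prey: 0+0-0=0; pred: 148+0-29=119
Step 6: prey: 0+0-0=0; pred: 119+0-23=96
Step 7: prey: 0+0-0=0; pred: 96+0-19=77
Step 8: prey: 0+0-0=0; pred: 77+0-15=62
Max prey = 56 at step 1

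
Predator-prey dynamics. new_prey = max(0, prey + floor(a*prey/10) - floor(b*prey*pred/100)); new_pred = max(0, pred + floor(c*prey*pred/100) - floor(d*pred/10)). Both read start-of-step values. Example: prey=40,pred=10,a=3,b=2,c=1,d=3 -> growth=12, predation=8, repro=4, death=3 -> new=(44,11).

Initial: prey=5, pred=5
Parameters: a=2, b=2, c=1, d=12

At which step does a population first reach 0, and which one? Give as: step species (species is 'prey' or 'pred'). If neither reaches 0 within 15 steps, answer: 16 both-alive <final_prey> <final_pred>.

Step 1: prey: 5+1-0=6; pred: 5+0-6=0
First extinction: pred at step 1

Answer: 1 pred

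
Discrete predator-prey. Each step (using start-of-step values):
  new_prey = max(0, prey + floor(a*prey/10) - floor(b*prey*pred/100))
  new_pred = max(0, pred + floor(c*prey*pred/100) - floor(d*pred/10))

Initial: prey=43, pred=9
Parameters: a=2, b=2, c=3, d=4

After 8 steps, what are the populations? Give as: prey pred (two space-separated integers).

Step 1: prey: 43+8-7=44; pred: 9+11-3=17
Step 2: prey: 44+8-14=38; pred: 17+22-6=33
Step 3: prey: 38+7-25=20; pred: 33+37-13=57
Step 4: prey: 20+4-22=2; pred: 57+34-22=69
Step 5: prey: 2+0-2=0; pred: 69+4-27=46
Step 6: prey: 0+0-0=0; pred: 46+0-18=28
Step 7: prey: 0+0-0=0; pred: 28+0-11=17
Step 8: prey: 0+0-0=0; pred: 17+0-6=11

Answer: 0 11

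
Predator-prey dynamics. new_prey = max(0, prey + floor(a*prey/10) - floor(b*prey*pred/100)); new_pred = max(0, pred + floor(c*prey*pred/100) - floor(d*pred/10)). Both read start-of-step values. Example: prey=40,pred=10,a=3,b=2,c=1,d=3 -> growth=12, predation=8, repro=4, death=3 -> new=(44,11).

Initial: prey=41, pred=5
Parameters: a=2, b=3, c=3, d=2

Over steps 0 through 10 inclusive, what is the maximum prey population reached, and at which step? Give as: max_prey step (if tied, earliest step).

Step 1: prey: 41+8-6=43; pred: 5+6-1=10
Step 2: prey: 43+8-12=39; pred: 10+12-2=20
Step 3: prey: 39+7-23=23; pred: 20+23-4=39
Step 4: prey: 23+4-26=1; pred: 39+26-7=58
Step 5: prey: 1+0-1=0; pred: 58+1-11=48
Step 6: prey: 0+0-0=0; pred: 48+0-9=39
Step 7: prey: 0+0-0=0; pred: 39+0-7=32
Step 8: prey: 0+0-0=0; pred: 32+0-6=26
Step 9: prey: 0+0-0=0; pred: 26+0-5=21
Step 10: prey: 0+0-0=0; pred: 21+0-4=17
Max prey = 43 at step 1

Answer: 43 1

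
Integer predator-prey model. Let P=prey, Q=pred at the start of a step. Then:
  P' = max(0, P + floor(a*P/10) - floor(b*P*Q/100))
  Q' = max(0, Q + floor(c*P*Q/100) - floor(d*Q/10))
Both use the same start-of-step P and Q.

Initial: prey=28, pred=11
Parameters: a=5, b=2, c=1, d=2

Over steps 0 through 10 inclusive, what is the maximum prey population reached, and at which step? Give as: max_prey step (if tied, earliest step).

Step 1: prey: 28+14-6=36; pred: 11+3-2=12
Step 2: prey: 36+18-8=46; pred: 12+4-2=14
Step 3: prey: 46+23-12=57; pred: 14+6-2=18
Step 4: prey: 57+28-20=65; pred: 18+10-3=25
Step 5: prey: 65+32-32=65; pred: 25+16-5=36
Step 6: prey: 65+32-46=51; pred: 36+23-7=52
Step 7: prey: 51+25-53=23; pred: 52+26-10=68
Step 8: prey: 23+11-31=3; pred: 68+15-13=70
Step 9: prey: 3+1-4=0; pred: 70+2-14=58
Step 10: prey: 0+0-0=0; pred: 58+0-11=47
Max prey = 65 at step 4

Answer: 65 4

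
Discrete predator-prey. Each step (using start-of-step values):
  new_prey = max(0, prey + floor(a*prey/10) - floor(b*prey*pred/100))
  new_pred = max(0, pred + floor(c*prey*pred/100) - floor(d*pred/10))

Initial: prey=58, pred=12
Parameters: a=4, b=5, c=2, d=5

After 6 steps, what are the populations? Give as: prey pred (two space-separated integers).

Step 1: prey: 58+23-34=47; pred: 12+13-6=19
Step 2: prey: 47+18-44=21; pred: 19+17-9=27
Step 3: prey: 21+8-28=1; pred: 27+11-13=25
Step 4: prey: 1+0-1=0; pred: 25+0-12=13
Step 5: prey: 0+0-0=0; pred: 13+0-6=7
Step 6: prey: 0+0-0=0; pred: 7+0-3=4

Answer: 0 4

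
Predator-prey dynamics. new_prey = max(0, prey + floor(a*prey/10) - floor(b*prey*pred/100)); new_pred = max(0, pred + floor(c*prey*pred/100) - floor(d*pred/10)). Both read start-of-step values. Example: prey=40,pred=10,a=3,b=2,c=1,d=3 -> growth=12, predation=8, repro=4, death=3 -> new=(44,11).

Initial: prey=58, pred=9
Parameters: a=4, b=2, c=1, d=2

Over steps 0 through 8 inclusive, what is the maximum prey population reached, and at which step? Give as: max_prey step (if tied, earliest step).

Answer: 81 2

Derivation:
Step 1: prey: 58+23-10=71; pred: 9+5-1=13
Step 2: prey: 71+28-18=81; pred: 13+9-2=20
Step 3: prey: 81+32-32=81; pred: 20+16-4=32
Step 4: prey: 81+32-51=62; pred: 32+25-6=51
Step 5: prey: 62+24-63=23; pred: 51+31-10=72
Step 6: prey: 23+9-33=0; pred: 72+16-14=74
Step 7: prey: 0+0-0=0; pred: 74+0-14=60
Step 8: prey: 0+0-0=0; pred: 60+0-12=48
Max prey = 81 at step 2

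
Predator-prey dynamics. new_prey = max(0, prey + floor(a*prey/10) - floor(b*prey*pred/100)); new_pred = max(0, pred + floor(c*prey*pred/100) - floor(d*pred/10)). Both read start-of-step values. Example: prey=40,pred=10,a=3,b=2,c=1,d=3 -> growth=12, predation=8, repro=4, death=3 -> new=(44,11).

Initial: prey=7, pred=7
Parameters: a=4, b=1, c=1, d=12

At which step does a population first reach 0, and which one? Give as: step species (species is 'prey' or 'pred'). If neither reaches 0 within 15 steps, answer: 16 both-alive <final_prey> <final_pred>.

Answer: 1 pred

Derivation:
Step 1: prey: 7+2-0=9; pred: 7+0-8=0
First extinction: pred at step 1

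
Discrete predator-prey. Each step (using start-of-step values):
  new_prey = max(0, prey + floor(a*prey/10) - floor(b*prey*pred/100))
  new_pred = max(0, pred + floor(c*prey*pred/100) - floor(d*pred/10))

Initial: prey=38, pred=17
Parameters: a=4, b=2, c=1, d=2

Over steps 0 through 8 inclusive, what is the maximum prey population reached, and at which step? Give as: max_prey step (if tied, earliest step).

Step 1: prey: 38+15-12=41; pred: 17+6-3=20
Step 2: prey: 41+16-16=41; pred: 20+8-4=24
Step 3: prey: 41+16-19=38; pred: 24+9-4=29
Step 4: prey: 38+15-22=31; pred: 29+11-5=35
Step 5: prey: 31+12-21=22; pred: 35+10-7=38
Step 6: prey: 22+8-16=14; pred: 38+8-7=39
Step 7: prey: 14+5-10=9; pred: 39+5-7=37
Step 8: prey: 9+3-6=6; pred: 37+3-7=33
Max prey = 41 at step 1

Answer: 41 1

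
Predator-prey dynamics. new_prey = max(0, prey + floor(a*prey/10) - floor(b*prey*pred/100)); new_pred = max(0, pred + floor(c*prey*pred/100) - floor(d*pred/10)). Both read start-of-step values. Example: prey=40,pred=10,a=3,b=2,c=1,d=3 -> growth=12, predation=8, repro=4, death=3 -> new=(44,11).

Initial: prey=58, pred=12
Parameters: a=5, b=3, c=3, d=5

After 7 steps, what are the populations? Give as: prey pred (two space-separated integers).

Answer: 0 8

Derivation:
Step 1: prey: 58+29-20=67; pred: 12+20-6=26
Step 2: prey: 67+33-52=48; pred: 26+52-13=65
Step 3: prey: 48+24-93=0; pred: 65+93-32=126
Step 4: prey: 0+0-0=0; pred: 126+0-63=63
Step 5: prey: 0+0-0=0; pred: 63+0-31=32
Step 6: prey: 0+0-0=0; pred: 32+0-16=16
Step 7: prey: 0+0-0=0; pred: 16+0-8=8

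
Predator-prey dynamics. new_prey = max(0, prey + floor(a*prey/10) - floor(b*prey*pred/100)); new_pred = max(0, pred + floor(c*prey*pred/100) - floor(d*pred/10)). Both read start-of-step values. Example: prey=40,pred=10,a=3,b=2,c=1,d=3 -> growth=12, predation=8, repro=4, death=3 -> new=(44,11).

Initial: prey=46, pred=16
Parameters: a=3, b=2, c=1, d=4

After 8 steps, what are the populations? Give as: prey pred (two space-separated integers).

Step 1: prey: 46+13-14=45; pred: 16+7-6=17
Step 2: prey: 45+13-15=43; pred: 17+7-6=18
Step 3: prey: 43+12-15=40; pred: 18+7-7=18
Step 4: prey: 40+12-14=38; pred: 18+7-7=18
Step 5: prey: 38+11-13=36; pred: 18+6-7=17
Step 6: prey: 36+10-12=34; pred: 17+6-6=17
Step 7: prey: 34+10-11=33; pred: 17+5-6=16
Step 8: prey: 33+9-10=32; pred: 16+5-6=15

Answer: 32 15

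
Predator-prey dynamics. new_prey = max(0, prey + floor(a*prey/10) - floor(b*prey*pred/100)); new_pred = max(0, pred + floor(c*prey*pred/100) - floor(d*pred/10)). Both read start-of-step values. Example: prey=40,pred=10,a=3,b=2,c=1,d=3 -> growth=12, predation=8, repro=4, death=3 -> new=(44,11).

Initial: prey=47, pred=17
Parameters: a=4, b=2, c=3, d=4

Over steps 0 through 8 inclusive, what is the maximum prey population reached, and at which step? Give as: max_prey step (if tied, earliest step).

Step 1: prey: 47+18-15=50; pred: 17+23-6=34
Step 2: prey: 50+20-34=36; pred: 34+51-13=72
Step 3: prey: 36+14-51=0; pred: 72+77-28=121
Step 4: prey: 0+0-0=0; pred: 121+0-48=73
Step 5: prey: 0+0-0=0; pred: 73+0-29=44
Step 6: prey: 0+0-0=0; pred: 44+0-17=27
Step 7: prey: 0+0-0=0; pred: 27+0-10=17
Step 8: prey: 0+0-0=0; pred: 17+0-6=11
Max prey = 50 at step 1

Answer: 50 1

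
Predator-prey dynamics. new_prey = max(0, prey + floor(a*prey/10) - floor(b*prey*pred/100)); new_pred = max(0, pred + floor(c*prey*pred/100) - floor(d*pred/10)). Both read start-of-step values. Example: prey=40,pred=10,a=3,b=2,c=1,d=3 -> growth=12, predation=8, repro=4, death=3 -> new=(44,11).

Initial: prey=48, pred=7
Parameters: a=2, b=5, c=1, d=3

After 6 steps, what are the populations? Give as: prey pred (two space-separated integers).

Answer: 11 7

Derivation:
Step 1: prey: 48+9-16=41; pred: 7+3-2=8
Step 2: prey: 41+8-16=33; pred: 8+3-2=9
Step 3: prey: 33+6-14=25; pred: 9+2-2=9
Step 4: prey: 25+5-11=19; pred: 9+2-2=9
Step 5: prey: 19+3-8=14; pred: 9+1-2=8
Step 6: prey: 14+2-5=11; pred: 8+1-2=7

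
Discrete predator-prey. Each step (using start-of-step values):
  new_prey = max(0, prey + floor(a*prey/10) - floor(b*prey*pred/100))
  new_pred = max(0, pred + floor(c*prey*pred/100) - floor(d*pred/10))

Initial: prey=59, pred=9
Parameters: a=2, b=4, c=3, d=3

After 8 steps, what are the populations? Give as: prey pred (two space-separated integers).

Step 1: prey: 59+11-21=49; pred: 9+15-2=22
Step 2: prey: 49+9-43=15; pred: 22+32-6=48
Step 3: prey: 15+3-28=0; pred: 48+21-14=55
Step 4: prey: 0+0-0=0; pred: 55+0-16=39
Step 5: prey: 0+0-0=0; pred: 39+0-11=28
Step 6: prey: 0+0-0=0; pred: 28+0-8=20
Step 7: prey: 0+0-0=0; pred: 20+0-6=14
Step 8: prey: 0+0-0=0; pred: 14+0-4=10

Answer: 0 10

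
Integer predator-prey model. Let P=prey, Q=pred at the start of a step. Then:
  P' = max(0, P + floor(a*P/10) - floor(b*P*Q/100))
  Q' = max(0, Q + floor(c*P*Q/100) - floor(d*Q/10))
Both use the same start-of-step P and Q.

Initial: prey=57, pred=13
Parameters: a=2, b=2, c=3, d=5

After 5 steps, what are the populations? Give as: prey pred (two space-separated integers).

Step 1: prey: 57+11-14=54; pred: 13+22-6=29
Step 2: prey: 54+10-31=33; pred: 29+46-14=61
Step 3: prey: 33+6-40=0; pred: 61+60-30=91
Step 4: prey: 0+0-0=0; pred: 91+0-45=46
Step 5: prey: 0+0-0=0; pred: 46+0-23=23

Answer: 0 23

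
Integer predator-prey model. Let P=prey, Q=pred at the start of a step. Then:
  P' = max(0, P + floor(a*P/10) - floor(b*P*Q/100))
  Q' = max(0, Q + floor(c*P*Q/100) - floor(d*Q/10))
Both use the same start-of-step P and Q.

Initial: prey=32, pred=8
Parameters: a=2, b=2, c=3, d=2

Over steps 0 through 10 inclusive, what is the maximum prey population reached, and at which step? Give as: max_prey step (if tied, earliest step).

Step 1: prey: 32+6-5=33; pred: 8+7-1=14
Step 2: prey: 33+6-9=30; pred: 14+13-2=25
Step 3: prey: 30+6-15=21; pred: 25+22-5=42
Step 4: prey: 21+4-17=8; pred: 42+26-8=60
Step 5: prey: 8+1-9=0; pred: 60+14-12=62
Step 6: prey: 0+0-0=0; pred: 62+0-12=50
Step 7: prey: 0+0-0=0; pred: 50+0-10=40
Step 8: prey: 0+0-0=0; pred: 40+0-8=32
Step 9: prey: 0+0-0=0; pred: 32+0-6=26
Step 10: prey: 0+0-0=0; pred: 26+0-5=21
Max prey = 33 at step 1

Answer: 33 1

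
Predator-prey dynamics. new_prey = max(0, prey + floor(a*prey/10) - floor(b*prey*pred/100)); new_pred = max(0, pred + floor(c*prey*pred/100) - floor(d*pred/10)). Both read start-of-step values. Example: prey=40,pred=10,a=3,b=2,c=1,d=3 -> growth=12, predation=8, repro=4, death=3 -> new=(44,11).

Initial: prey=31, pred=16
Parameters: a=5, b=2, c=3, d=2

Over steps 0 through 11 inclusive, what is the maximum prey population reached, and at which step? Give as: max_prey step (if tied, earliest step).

Answer: 37 1

Derivation:
Step 1: prey: 31+15-9=37; pred: 16+14-3=27
Step 2: prey: 37+18-19=36; pred: 27+29-5=51
Step 3: prey: 36+18-36=18; pred: 51+55-10=96
Step 4: prey: 18+9-34=0; pred: 96+51-19=128
Step 5: prey: 0+0-0=0; pred: 128+0-25=103
Step 6: prey: 0+0-0=0; pred: 103+0-20=83
Step 7: prey: 0+0-0=0; pred: 83+0-16=67
Step 8: prey: 0+0-0=0; pred: 67+0-13=54
Step 9: prey: 0+0-0=0; pred: 54+0-10=44
Step 10: prey: 0+0-0=0; pred: 44+0-8=36
Step 11: prey: 0+0-0=0; pred: 36+0-7=29
Max prey = 37 at step 1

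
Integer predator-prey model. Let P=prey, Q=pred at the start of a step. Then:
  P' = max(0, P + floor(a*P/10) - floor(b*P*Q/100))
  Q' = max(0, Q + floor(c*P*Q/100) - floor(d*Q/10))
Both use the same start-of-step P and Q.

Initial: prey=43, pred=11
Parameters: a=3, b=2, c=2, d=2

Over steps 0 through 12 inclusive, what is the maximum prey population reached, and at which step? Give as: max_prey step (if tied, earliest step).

Answer: 46 1

Derivation:
Step 1: prey: 43+12-9=46; pred: 11+9-2=18
Step 2: prey: 46+13-16=43; pred: 18+16-3=31
Step 3: prey: 43+12-26=29; pred: 31+26-6=51
Step 4: prey: 29+8-29=8; pred: 51+29-10=70
Step 5: prey: 8+2-11=0; pred: 70+11-14=67
Step 6: prey: 0+0-0=0; pred: 67+0-13=54
Step 7: prey: 0+0-0=0; pred: 54+0-10=44
Step 8: prey: 0+0-0=0; pred: 44+0-8=36
Step 9: prey: 0+0-0=0; pred: 36+0-7=29
Step 10: prey: 0+0-0=0; pred: 29+0-5=24
Step 11: prey: 0+0-0=0; pred: 24+0-4=20
Step 12: prey: 0+0-0=0; pred: 20+0-4=16
Max prey = 46 at step 1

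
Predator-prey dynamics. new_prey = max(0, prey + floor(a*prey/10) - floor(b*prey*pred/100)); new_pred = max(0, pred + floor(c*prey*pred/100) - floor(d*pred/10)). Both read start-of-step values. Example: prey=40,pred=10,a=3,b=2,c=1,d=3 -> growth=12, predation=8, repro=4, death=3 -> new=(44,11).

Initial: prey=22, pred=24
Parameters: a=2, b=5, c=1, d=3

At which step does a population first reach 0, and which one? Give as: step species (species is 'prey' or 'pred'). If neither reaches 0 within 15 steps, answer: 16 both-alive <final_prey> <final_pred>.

Answer: 1 prey

Derivation:
Step 1: prey: 22+4-26=0; pred: 24+5-7=22
First extinction: prey at step 1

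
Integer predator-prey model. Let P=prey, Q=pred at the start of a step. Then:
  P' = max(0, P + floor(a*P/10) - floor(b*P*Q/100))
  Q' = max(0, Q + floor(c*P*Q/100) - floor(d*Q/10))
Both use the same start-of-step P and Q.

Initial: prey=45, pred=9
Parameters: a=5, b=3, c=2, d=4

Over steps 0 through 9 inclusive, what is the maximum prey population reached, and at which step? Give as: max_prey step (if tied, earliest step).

Step 1: prey: 45+22-12=55; pred: 9+8-3=14
Step 2: prey: 55+27-23=59; pred: 14+15-5=24
Step 3: prey: 59+29-42=46; pred: 24+28-9=43
Step 4: prey: 46+23-59=10; pred: 43+39-17=65
Step 5: prey: 10+5-19=0; pred: 65+13-26=52
Step 6: prey: 0+0-0=0; pred: 52+0-20=32
Step 7: prey: 0+0-0=0; pred: 32+0-12=20
Step 8: prey: 0+0-0=0; pred: 20+0-8=12
Step 9: prey: 0+0-0=0; pred: 12+0-4=8
Max prey = 59 at step 2

Answer: 59 2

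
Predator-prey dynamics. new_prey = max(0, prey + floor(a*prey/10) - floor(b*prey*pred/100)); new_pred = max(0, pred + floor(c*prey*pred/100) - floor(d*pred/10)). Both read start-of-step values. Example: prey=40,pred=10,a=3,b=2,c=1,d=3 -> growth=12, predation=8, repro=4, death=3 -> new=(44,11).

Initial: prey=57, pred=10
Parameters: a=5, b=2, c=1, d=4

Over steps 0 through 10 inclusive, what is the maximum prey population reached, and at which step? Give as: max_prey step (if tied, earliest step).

Answer: 119 4

Derivation:
Step 1: prey: 57+28-11=74; pred: 10+5-4=11
Step 2: prey: 74+37-16=95; pred: 11+8-4=15
Step 3: prey: 95+47-28=114; pred: 15+14-6=23
Step 4: prey: 114+57-52=119; pred: 23+26-9=40
Step 5: prey: 119+59-95=83; pred: 40+47-16=71
Step 6: prey: 83+41-117=7; pred: 71+58-28=101
Step 7: prey: 7+3-14=0; pred: 101+7-40=68
Step 8: prey: 0+0-0=0; pred: 68+0-27=41
Step 9: prey: 0+0-0=0; pred: 41+0-16=25
Step 10: prey: 0+0-0=0; pred: 25+0-10=15
Max prey = 119 at step 4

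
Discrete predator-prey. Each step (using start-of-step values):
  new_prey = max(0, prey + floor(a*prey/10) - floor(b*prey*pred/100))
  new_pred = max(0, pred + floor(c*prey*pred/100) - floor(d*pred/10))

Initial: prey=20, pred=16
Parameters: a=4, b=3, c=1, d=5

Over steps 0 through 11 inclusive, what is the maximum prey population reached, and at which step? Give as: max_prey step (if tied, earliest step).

Step 1: prey: 20+8-9=19; pred: 16+3-8=11
Step 2: prey: 19+7-6=20; pred: 11+2-5=8
Step 3: prey: 20+8-4=24; pred: 8+1-4=5
Step 4: prey: 24+9-3=30; pred: 5+1-2=4
Step 5: prey: 30+12-3=39; pred: 4+1-2=3
Step 6: prey: 39+15-3=51; pred: 3+1-1=3
Step 7: prey: 51+20-4=67; pred: 3+1-1=3
Step 8: prey: 67+26-6=87; pred: 3+2-1=4
Step 9: prey: 87+34-10=111; pred: 4+3-2=5
Step 10: prey: 111+44-16=139; pred: 5+5-2=8
Step 11: prey: 139+55-33=161; pred: 8+11-4=15
Max prey = 161 at step 11

Answer: 161 11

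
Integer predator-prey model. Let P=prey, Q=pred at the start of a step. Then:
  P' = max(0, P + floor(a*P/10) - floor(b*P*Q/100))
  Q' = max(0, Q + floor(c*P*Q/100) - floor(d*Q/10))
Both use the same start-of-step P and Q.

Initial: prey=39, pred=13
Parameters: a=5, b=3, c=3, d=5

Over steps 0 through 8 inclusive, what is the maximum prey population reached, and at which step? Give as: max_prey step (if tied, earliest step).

Answer: 43 1

Derivation:
Step 1: prey: 39+19-15=43; pred: 13+15-6=22
Step 2: prey: 43+21-28=36; pred: 22+28-11=39
Step 3: prey: 36+18-42=12; pred: 39+42-19=62
Step 4: prey: 12+6-22=0; pred: 62+22-31=53
Step 5: prey: 0+0-0=0; pred: 53+0-26=27
Step 6: prey: 0+0-0=0; pred: 27+0-13=14
Step 7: prey: 0+0-0=0; pred: 14+0-7=7
Step 8: prey: 0+0-0=0; pred: 7+0-3=4
Max prey = 43 at step 1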